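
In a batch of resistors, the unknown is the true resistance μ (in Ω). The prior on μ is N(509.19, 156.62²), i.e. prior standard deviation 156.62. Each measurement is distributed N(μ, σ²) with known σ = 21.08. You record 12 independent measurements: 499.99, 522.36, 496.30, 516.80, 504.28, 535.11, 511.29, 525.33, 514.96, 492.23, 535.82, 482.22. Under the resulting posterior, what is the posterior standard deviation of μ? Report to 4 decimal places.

6.0807

For Normal data with known variance σ², a Normal(μ₀, σ₀²) prior on μ is conjugate. Posterior precision = 1/σ₀² + n/σ²; posterior mean is the precision-weighted average of μ₀ and x̄.
σ₀² = 156.62² = 24529.8244, σ² = 21.08² = 444.3664; σ² + n·σ₀² = 444.3664 + 12·24529.8244 = 294802.2592.
Posterior precision = 1/σ₀² + n/σ² = 1/24529.8244 + 12/444.3664 = (σ² + n·σ₀²)/(σ₀²σ²) = 294802.2592/(24529.8244·444.3664); posterior variance σₙ² = σ₀²σ²/(σ² + n·σ₀²) = 24529.8244·444.3664/294802.2592 = 36.974716.
Posterior SD = √σₙ² = √(24529.8244·444.3664/294802.2592) = 6.0807.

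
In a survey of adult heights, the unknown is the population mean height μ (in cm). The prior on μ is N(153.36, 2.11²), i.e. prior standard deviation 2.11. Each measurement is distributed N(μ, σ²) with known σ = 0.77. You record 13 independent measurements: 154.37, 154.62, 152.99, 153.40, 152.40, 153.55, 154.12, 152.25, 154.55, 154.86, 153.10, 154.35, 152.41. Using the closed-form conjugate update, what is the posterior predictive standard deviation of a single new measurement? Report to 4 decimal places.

0.7988

For Normal data with known variance σ², a Normal(μ₀, σ₀²) prior on μ is conjugate. Posterior precision = 1/σ₀² + n/σ²; posterior mean is the precision-weighted average of μ₀ and x̄.
σ₀² = 2.11² = 4.4521, σ² = 0.77² = 0.5929; σ² + n·σ₀² = 0.5929 + 13·4.4521 = 58.4702.
Posterior precision = 1/σ₀² + n/σ² = 1/4.4521 + 13/0.5929 = (σ² + n·σ₀²)/(σ₀²σ²) = 58.4702/(4.4521·0.5929); posterior variance σₙ² = σ₀²σ²/(σ² + n·σ₀²) = 4.4521·0.5929/58.4702 = 0.045145.
Predictive variance for one new observation = σₙ² + σ² = 4.4521·0.5929/58.4702 + 0.5929 = σ²·(σ₀² + 58.4702)/58.4702 = 0.5929·62.9223/58.4702 = 0.638045; SD = √(0.5929·62.9223/58.4702) = 0.7988.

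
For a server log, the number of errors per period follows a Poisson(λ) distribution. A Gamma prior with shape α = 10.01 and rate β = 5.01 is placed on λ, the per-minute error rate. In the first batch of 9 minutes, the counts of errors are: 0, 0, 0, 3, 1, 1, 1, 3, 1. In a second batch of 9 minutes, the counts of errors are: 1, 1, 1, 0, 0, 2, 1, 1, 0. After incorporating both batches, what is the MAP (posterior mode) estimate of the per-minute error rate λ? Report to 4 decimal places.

With a Gamma(shape α, rate β) prior, the Poisson likelihood is conjugate: the posterior is Gamma(α + ΣXᵢ, β + n).
Batch 1: sum of counts S = 10 over n = 9 minutes.
After batch 1: Gamma(α+S, β+n) = Gamma(10.01+10, 5.01+9) = Gamma(20.01, 14.01).
Batch 2: sum of counts S = 7 over n = 9 minutes.
After batch 2: Gamma(α+S, β+n) = Gamma(20.01+7, 14.01+9) = Gamma(27.01, 23.01).
Mode of Gamma(α,β) for α≥1 is (α−1)/β = 26.01/23.01 = 1.1304.

1.1304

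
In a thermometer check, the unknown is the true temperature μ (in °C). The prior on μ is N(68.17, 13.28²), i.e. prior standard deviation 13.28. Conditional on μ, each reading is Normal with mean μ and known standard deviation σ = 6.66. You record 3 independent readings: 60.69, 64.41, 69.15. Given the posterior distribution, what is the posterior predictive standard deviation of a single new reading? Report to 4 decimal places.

For Normal data with known variance σ², a Normal(μ₀, σ₀²) prior on μ is conjugate. Posterior precision = 1/σ₀² + n/σ²; posterior mean is the precision-weighted average of μ₀ and x̄.
σ₀² = 13.28² = 176.3584, σ² = 6.66² = 44.3556; σ² + n·σ₀² = 44.3556 + 3·176.3584 = 573.4308.
Posterior precision = 1/σ₀² + n/σ² = 1/176.3584 + 3/44.3556 = (σ² + n·σ₀²)/(σ₀²σ²) = 573.4308/(176.3584·44.3556); posterior variance σₙ² = σ₀²σ²/(σ² + n·σ₀²) = 176.3584·44.3556/573.4308 = 13.641546.
Predictive variance for one new observation = σₙ² + σ² = 176.3584·44.3556/573.4308 + 44.3556 = σ²·(σ₀² + 573.4308)/573.4308 = 44.3556·749.7892/573.4308 = 57.997146; SD = √(44.3556·749.7892/573.4308) = 7.6156.

7.6156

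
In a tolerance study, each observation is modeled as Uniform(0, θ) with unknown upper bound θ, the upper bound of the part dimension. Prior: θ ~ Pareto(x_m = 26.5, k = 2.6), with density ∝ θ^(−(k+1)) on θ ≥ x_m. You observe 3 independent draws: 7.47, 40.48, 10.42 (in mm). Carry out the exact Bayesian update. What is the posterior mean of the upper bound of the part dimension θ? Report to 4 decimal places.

A Pareto(scale x_m, shape k) prior on the upper bound θ of Uniform(0, θ) is conjugate: posterior is Pareto(max(x_m, max xᵢ), k + n).
Sample maximum = 40.48; prior scale x_m = 26.5 → posterior scale = max = 40.48.
Posterior shape = 2.6 + 3 = 5.6.
E[θ|data] = k·x_m/(k−1) = 5.6·40.48/4.6 = 49.2800.

49.2800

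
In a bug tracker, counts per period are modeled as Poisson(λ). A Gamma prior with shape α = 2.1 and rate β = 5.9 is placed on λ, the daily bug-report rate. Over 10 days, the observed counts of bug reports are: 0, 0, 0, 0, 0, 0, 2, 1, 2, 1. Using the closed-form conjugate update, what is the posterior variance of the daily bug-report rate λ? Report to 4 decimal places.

0.0320

With a Gamma(shape α, rate β) prior, the Poisson likelihood is conjugate: the posterior is Gamma(α + ΣXᵢ, β + n).
Sum of counts S = 6 over n = 10 days.
Posterior: Gamma(α+S, β+n) = Gamma(2.1+6, 5.9+10) = Gamma(8.1, 15.9).
Var = α/β² = 8.1/15.9² = 0.0320.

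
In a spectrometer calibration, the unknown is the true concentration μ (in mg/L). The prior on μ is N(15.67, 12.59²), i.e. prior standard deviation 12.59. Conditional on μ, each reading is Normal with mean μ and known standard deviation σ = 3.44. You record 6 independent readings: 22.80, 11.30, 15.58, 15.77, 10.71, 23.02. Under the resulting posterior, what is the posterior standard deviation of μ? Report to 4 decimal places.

For Normal data with known variance σ², a Normal(μ₀, σ₀²) prior on μ is conjugate. Posterior precision = 1/σ₀² + n/σ²; posterior mean is the precision-weighted average of μ₀ and x̄.
σ₀² = 12.59² = 158.5081, σ² = 3.44² = 11.8336; σ² + n·σ₀² = 11.8336 + 6·158.5081 = 962.8822.
Posterior precision = 1/σ₀² + n/σ² = 1/158.5081 + 6/11.8336 = (σ² + n·σ₀²)/(σ₀²σ²) = 962.8822/(158.5081·11.8336); posterior variance σₙ² = σ₀²σ²/(σ² + n·σ₀²) = 158.5081·11.8336/962.8822 = 1.948028.
Posterior SD = √σₙ² = √(158.5081·11.8336/962.8822) = 1.3957.

1.3957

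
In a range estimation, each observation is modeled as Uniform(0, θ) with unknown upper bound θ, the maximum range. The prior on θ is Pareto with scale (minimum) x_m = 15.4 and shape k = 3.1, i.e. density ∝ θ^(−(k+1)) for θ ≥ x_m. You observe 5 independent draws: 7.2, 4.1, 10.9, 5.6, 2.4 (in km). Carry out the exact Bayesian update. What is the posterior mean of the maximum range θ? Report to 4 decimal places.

17.5690

A Pareto(scale x_m, shape k) prior on the upper bound θ of Uniform(0, θ) is conjugate: posterior is Pareto(max(x_m, max xᵢ), k + n).
Sample maximum = 10.9; prior scale x_m = 15.4 → posterior scale = max = 15.4.
Posterior shape = 3.1 + 5 = 8.1.
E[θ|data] = k·x_m/(k−1) = 8.1·15.4/7.1 = 17.5690.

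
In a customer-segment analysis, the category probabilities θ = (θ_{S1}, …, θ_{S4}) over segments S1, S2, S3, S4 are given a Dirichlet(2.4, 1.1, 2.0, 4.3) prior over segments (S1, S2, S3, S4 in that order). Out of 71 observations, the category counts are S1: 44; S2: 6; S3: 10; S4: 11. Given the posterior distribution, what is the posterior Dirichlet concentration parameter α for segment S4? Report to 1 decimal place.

15.3

The Dirichlet prior is conjugate to the Multinomial likelihood: each posterior αⱼ = prior αⱼ + observed count nⱼ.
Posterior concentration: (46.4, 7.1, 12.0, 15.3), total = 80.8.
α_{S4} = 4.3 + 11 = 15.3.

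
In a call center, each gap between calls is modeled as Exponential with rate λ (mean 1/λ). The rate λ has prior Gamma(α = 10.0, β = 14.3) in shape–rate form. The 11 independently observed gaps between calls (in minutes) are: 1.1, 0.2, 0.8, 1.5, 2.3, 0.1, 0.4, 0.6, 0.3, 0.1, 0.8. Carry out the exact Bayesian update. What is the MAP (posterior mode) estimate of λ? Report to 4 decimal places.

With a Gamma(shape α, rate β) prior on the exponential rate λ, the posterior after n observations with total T = Σxᵢ is Gamma(α+n, β+T).
Sum of observations T = 8.2 minutes; n = 11.
Posterior: Gamma(10.0+11, 14.3+8.2) = Gamma(21.0, 22.5).
Mode = (α−1)/β = 0.8889.

0.8889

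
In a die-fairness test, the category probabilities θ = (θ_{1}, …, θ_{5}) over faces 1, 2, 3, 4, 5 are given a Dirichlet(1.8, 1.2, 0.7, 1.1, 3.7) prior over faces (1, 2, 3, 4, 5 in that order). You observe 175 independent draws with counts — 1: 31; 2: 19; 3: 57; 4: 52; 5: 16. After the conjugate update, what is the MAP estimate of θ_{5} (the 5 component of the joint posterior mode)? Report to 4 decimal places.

0.1048

The Dirichlet prior is conjugate to the Multinomial likelihood: each posterior αⱼ = prior αⱼ + observed count nⱼ.
Posterior concentration: (32.8, 20.2, 57.7, 53.1, 19.7), total = 183.5.
Joint mode component: (α_{5}−1)/(Σα−K) = 18.7/178.5 = 0.1048.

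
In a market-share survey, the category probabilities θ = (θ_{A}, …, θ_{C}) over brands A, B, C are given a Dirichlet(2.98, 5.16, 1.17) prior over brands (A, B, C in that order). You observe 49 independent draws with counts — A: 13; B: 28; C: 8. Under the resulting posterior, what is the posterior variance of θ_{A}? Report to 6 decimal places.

0.003354

The Dirichlet prior is conjugate to the Multinomial likelihood: each posterior αⱼ = prior αⱼ + observed count nⱼ.
Posterior concentration: (15.98, 33.16, 9.17), total = 58.31.
Var[θ_j] = α_j(Σα−α_j)/((Σα)²(Σα+1)) = 15.98·42.33/(58.31²·59.31) = 0.003354.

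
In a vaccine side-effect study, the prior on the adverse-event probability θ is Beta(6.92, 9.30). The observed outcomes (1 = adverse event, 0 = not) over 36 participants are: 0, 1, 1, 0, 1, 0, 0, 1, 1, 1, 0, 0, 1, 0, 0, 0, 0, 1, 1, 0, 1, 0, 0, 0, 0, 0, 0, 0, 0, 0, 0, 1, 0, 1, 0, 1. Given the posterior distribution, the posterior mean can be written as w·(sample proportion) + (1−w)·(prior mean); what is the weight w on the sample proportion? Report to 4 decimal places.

The Beta prior is conjugate to a Binomial/Bernoulli likelihood; the update adds successes to α and failures to β.
Posterior mean = (α₀+k)/(α₀+β₀+n) = [n/(α₀+β₀+n)]·(k/n) + [(α₀+β₀)/(α₀+β₀+n)]·α₀/(α₀+β₀), so only n and the prior enter the weight.
The weight on the data is w = n/(α₀+β₀+n) = 36/(6.92+9.30+36) = 36/52.22 = 0.6894.

0.6894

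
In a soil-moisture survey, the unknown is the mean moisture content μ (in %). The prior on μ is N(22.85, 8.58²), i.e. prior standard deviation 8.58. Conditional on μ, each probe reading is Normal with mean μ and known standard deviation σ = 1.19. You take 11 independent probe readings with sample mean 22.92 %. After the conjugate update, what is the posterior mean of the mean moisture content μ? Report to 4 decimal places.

For Normal data with known variance σ², a Normal(μ₀, σ₀²) prior on μ is conjugate. Posterior precision = 1/σ₀² + n/σ²; posterior mean is the precision-weighted average of μ₀ and x̄.
n·x̄ = 11·22.92 = 252.12.
σ₀² = 8.58² = 73.6164, σ² = 1.19² = 1.4161; σ² + n·σ₀² = 1.4161 + 11·73.6164 = 811.1965.
Posterior mean = (μ₀/σ₀² + n·x̄/σ²)/(1/σ₀² + n/σ²) = (σ²·μ₀ + σ₀²·n·x̄)/(σ² + n·σ₀²) = (1.4161·22.85 + 73.6164·252.12)/811.1965 = 18592.524653/811.1965 = 22.9199.

22.9199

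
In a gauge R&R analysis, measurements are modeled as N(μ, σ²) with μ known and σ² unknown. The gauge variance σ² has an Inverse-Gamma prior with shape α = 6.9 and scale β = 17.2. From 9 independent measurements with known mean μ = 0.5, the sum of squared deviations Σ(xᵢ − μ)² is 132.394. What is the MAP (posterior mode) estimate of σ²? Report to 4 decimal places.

With known mean μ and an Inverse-Gamma(α, β) prior on σ², the Normal likelihood is conjugate: posterior is Inv-Gamma(α + n/2, β + Σ(xᵢ−μ)²/2).
Posterior: Inv-Gamma(6.9 + 9/2, 17.2 + 132.394/2) = Inv-Gamma(11.40, 83.3970).
Mode = β/(α+1) = 83.3970/12.40 = 6.7256.

6.7256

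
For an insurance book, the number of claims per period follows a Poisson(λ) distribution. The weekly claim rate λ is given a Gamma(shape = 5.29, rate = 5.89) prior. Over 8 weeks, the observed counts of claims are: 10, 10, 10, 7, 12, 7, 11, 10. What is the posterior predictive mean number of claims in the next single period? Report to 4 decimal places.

5.9244

With a Gamma(shape α, rate β) prior, the Poisson likelihood is conjugate: the posterior is Gamma(α + ΣXᵢ, β + n).
Sum of counts S = 77 over n = 8 weeks.
Posterior: Gamma(α+S, β+n) = Gamma(5.29+77, 5.89+8) = Gamma(82.29, 13.89).
The predictive distribution for one future period is NegBinom with mean α/β = 5.9244.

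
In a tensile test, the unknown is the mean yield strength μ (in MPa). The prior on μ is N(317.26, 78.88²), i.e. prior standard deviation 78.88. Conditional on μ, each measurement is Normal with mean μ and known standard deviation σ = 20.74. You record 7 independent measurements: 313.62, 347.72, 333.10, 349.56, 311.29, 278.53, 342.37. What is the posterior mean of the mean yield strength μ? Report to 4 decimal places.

325.0926

For Normal data with known variance σ², a Normal(μ₀, σ₀²) prior on μ is conjugate. Posterior precision = 1/σ₀² + n/σ²; posterior mean is the precision-weighted average of μ₀ and x̄.
Σxᵢ = 313.62 + 347.72 + 333.10 + 349.56 + 311.29 + 278.53 + 342.37 = 2276.19, so n·x̄ = 2276.19.
σ₀² = 78.88² = 6222.0544, σ² = 20.74² = 430.1476; σ² + n·σ₀² = 430.1476 + 7·6222.0544 = 43984.5284.
Posterior mean = (μ₀/σ₀² + n·x̄/σ²)/(1/σ₀² + n/σ²) = (σ²·μ₀ + σ₀²·n·x̄)/(σ² + n·σ₀²) = (430.1476·317.26 + 6222.0544·2276.19)/43984.5284 = 14299046.632312/43984.5284 = 325.0926.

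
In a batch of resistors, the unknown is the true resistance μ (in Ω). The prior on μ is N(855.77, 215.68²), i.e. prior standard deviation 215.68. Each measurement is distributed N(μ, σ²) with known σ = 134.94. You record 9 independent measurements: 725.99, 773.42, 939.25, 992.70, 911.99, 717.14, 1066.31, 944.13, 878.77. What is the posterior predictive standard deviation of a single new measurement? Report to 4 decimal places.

141.9425

For Normal data with known variance σ², a Normal(μ₀, σ₀²) prior on μ is conjugate. Posterior precision = 1/σ₀² + n/σ²; posterior mean is the precision-weighted average of μ₀ and x̄.
σ₀² = 215.68² = 46517.8624, σ² = 134.94² = 18208.8036; σ² + n·σ₀² = 18208.8036 + 9·46517.8624 = 436869.5652.
Posterior precision = 1/σ₀² + n/σ² = 1/46517.8624 + 9/18208.8036 = (σ² + n·σ₀²)/(σ₀²σ²) = 436869.5652/(46517.8624·18208.8036); posterior variance σₙ² = σ₀²σ²/(σ² + n·σ₀²) = 46517.8624·18208.8036/436869.5652 = 1938.873036.
Predictive variance for one new observation = σₙ² + σ² = 46517.8624·18208.8036/436869.5652 + 18208.8036 = σ²·(σ₀² + 436869.5652)/436869.5652 = 18208.8036·483387.4276/436869.5652 = 20147.676636; SD = √(18208.8036·483387.4276/436869.5652) = 141.9425.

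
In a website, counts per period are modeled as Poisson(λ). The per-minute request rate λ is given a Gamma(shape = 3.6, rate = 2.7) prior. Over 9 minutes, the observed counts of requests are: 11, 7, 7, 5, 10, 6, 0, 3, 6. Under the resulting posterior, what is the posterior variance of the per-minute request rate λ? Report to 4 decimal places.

With a Gamma(shape α, rate β) prior, the Poisson likelihood is conjugate: the posterior is Gamma(α + ΣXᵢ, β + n).
Sum of counts S = 55 over n = 9 minutes.
Posterior: Gamma(α+S, β+n) = Gamma(3.6+55, 2.7+9) = Gamma(58.6, 11.7).
Var = α/β² = 58.6/11.7² = 0.4281.

0.4281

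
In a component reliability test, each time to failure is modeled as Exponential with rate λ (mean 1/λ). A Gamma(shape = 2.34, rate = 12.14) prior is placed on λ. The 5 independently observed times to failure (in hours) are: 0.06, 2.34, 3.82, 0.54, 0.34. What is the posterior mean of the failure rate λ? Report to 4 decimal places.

With a Gamma(shape α, rate β) prior on the exponential rate λ, the posterior after n observations with total T = Σxᵢ is Gamma(α+n, β+T).
Sum of observations T = 7.10 hours; n = 5.
Posterior: Gamma(2.34+5, 12.14+7.10) = Gamma(7.34, 19.24).
Posterior mean of λ = α/β = 7.34/19.24 = 0.3815.

0.3815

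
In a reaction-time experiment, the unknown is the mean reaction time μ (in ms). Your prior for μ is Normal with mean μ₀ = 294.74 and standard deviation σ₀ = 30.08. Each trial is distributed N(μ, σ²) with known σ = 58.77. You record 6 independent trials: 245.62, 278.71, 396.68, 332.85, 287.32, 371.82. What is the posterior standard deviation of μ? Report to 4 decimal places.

For Normal data with known variance σ², a Normal(μ₀, σ₀²) prior on μ is conjugate. Posterior precision = 1/σ₀² + n/σ²; posterior mean is the precision-weighted average of μ₀ and x̄.
σ₀² = 30.08² = 904.8064, σ² = 58.77² = 3453.9129; σ² + n·σ₀² = 3453.9129 + 6·904.8064 = 8882.7513.
Posterior precision = 1/σ₀² + n/σ² = 1/904.8064 + 6/3453.9129 = (σ² + n·σ₀²)/(σ₀²σ²) = 8882.7513/(904.8064·3453.9129); posterior variance σₙ² = σ₀²σ²/(σ² + n·σ₀²) = 904.8064·3453.9129/8882.7513 = 351.819205.
Posterior SD = √σₙ² = √(904.8064·3453.9129/8882.7513) = 18.7568.

18.7568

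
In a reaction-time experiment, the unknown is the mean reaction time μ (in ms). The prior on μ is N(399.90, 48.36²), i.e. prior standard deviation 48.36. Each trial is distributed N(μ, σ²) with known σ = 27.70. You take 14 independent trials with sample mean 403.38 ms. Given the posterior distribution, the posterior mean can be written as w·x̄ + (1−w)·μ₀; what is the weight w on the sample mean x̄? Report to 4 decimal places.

For Normal data with known variance σ², a Normal(μ₀, σ₀²) prior on μ is conjugate. Posterior precision = 1/σ₀² + n/σ²; posterior mean is the precision-weighted average of μ₀ and x̄.
σ₀² = 48.36² = 2338.6896, σ² = 27.70² = 767.29. Prior precision 1/σ₀² = 1/2338.6896; data precision n/σ² = 14/767.29.
w = (n/σ²)/(1/σ₀² + n/σ²) = n·σ₀²/(σ² + n·σ₀²) = 14·2338.6896/(767.29 + 14·2338.6896) = 32741.6544/33508.9444 = 0.9771.

0.9771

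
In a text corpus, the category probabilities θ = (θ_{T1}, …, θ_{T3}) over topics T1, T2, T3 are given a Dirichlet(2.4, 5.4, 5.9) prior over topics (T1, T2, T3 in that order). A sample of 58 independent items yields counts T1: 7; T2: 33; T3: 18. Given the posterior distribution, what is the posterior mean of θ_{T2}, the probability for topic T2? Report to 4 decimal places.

0.5356

The Dirichlet prior is conjugate to the Multinomial likelihood: each posterior αⱼ = prior αⱼ + observed count nⱼ.
Posterior concentration: (9.4, 38.4, 23.9), total = 71.7.
E[θ_{T2}|data] = α_{T2}/Σα = 38.4/71.7 = 0.5356.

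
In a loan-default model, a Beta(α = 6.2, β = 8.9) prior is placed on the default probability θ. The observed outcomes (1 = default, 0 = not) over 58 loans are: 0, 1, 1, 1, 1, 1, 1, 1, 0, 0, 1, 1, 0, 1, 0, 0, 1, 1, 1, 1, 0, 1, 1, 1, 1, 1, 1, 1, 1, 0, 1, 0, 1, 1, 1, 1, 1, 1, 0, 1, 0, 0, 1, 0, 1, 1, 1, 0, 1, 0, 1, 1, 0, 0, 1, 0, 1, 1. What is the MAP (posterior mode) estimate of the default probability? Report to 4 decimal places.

0.6357

The Beta prior is conjugate to a Binomial/Bernoulli likelihood; the update adds successes to α and failures to β.
Posterior: Beta(α+k, β+n−k) = Beta(6.2+40, 8.9+18) = Beta(46.2, 26.9).
Mode of Beta(a,b) for a,b>1 is (a−1)/(a+b−2) = 45.2/71.1 = 0.6357.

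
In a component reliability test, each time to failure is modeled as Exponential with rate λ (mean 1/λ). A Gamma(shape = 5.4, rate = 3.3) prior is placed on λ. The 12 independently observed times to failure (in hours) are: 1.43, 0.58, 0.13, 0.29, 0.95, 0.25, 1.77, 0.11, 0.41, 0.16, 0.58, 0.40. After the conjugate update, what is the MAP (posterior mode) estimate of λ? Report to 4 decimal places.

With a Gamma(shape α, rate β) prior on the exponential rate λ, the posterior after n observations with total T = Σxᵢ is Gamma(α+n, β+T).
Sum of observations T = 7.06 hours; n = 12.
Posterior: Gamma(5.4+12, 3.3+7.06) = Gamma(17.4, 10.36).
Mode = (α−1)/β = 1.5830.

1.5830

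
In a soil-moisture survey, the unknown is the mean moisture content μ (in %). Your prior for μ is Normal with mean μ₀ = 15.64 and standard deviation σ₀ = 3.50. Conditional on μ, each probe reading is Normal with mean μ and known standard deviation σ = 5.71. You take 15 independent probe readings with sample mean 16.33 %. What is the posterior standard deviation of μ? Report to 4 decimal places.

1.3587

For Normal data with known variance σ², a Normal(μ₀, σ₀²) prior on μ is conjugate. Posterior precision = 1/σ₀² + n/σ²; posterior mean is the precision-weighted average of μ₀ and x̄.
σ₀² = 3.50² = 12.25, σ² = 5.71² = 32.6041; σ² + n·σ₀² = 32.6041 + 15·12.25 = 216.3541.
Posterior precision = 1/σ₀² + n/σ² = 1/12.25 + 15/32.6041 = (σ² + n·σ₀²)/(σ₀²σ²) = 216.3541/(12.25·32.6041); posterior variance σₙ² = σ₀²σ²/(σ² + n·σ₀²) = 12.25·32.6041/216.3541 = 1.846049.
Posterior SD = √σₙ² = √(12.25·32.6041/216.3541) = 1.3587.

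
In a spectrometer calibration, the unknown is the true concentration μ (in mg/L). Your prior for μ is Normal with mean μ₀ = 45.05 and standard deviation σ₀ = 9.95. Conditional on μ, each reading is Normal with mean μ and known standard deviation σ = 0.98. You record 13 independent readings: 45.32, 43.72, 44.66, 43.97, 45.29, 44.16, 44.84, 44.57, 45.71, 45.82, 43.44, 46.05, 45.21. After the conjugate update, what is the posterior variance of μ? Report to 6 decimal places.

0.073822

For Normal data with known variance σ², a Normal(μ₀, σ₀²) prior on μ is conjugate. Posterior precision = 1/σ₀² + n/σ²; posterior mean is the precision-weighted average of μ₀ and x̄.
σ₀² = 9.95² = 99.0025, σ² = 0.98² = 0.9604; σ² + n·σ₀² = 0.9604 + 13·99.0025 = 1287.9929.
Posterior precision = 1/σ₀² + n/σ² = 1/99.0025 + 13/0.9604 = (σ² + n·σ₀²)/(σ₀²σ²) = 1287.9929/(99.0025·0.9604); posterior variance σₙ² = σ₀²σ²/(σ² + n·σ₀²) = 99.0025·0.9604/1287.9929 = 0.073822.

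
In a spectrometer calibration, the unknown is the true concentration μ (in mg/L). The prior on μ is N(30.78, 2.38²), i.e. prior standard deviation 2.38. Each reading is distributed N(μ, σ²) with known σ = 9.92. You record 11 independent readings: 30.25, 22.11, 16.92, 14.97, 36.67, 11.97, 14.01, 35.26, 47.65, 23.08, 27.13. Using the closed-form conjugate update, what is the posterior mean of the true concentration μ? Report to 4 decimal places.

For Normal data with known variance σ², a Normal(μ₀, σ₀²) prior on μ is conjugate. Posterior precision = 1/σ₀² + n/σ²; posterior mean is the precision-weighted average of μ₀ and x̄.
Σxᵢ = 30.25 + 22.11 + 16.92 + 14.97 + 36.67 + 11.97 + 14.01 + 35.26 + 47.65 + 23.08 + 27.13 = 280.02, so n·x̄ = 280.02.
σ₀² = 2.38² = 5.6644, σ² = 9.92² = 98.4064; σ² + n·σ₀² = 98.4064 + 11·5.6644 = 160.7148.
Posterior mean = (μ₀/σ₀² + n·x̄/σ²)/(1/σ₀² + n/σ²) = (σ²·μ₀ + σ₀²·n·x̄)/(σ² + n·σ₀²) = (98.4064·30.78 + 5.6644·280.02)/160.7148 = 4615.09428/160.7148 = 28.7161.

28.7161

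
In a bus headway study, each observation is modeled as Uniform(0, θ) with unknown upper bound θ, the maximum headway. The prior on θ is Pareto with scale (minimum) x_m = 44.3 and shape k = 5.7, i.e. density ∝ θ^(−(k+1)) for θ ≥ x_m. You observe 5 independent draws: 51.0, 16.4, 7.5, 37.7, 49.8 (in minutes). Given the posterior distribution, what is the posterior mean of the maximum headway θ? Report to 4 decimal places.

56.2577

A Pareto(scale x_m, shape k) prior on the upper bound θ of Uniform(0, θ) is conjugate: posterior is Pareto(max(x_m, max xᵢ), k + n).
Sample maximum = 51.0; prior scale x_m = 44.3 → posterior scale = max = 51.0.
Posterior shape = 5.7 + 5 = 10.7.
E[θ|data] = k·x_m/(k−1) = 10.7·51.0/9.7 = 56.2577.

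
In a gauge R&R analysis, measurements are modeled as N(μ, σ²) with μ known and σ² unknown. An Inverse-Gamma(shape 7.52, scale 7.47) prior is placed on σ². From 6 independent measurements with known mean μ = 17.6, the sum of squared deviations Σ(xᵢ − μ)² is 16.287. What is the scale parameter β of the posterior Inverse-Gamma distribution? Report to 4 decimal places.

With known mean μ and an Inverse-Gamma(α, β) prior on σ², the Normal likelihood is conjugate: posterior is Inv-Gamma(α + n/2, β + Σ(xᵢ−μ)²/2).
Posterior: Inv-Gamma(7.52 + 6/2, 7.47 + 16.287/2) = Inv-Gamma(10.52, 15.6135).
Posterior β = 15.6135.

15.6135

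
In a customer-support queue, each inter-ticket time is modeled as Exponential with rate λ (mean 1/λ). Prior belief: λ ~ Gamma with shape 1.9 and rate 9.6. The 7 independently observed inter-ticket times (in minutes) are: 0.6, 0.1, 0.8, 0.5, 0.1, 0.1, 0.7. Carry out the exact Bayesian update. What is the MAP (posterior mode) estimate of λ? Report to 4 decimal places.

0.6320

With a Gamma(shape α, rate β) prior on the exponential rate λ, the posterior after n observations with total T = Σxᵢ is Gamma(α+n, β+T).
Sum of observations T = 2.9 minutes; n = 7.
Posterior: Gamma(1.9+7, 9.6+2.9) = Gamma(8.9, 12.5).
Mode = (α−1)/β = 0.6320.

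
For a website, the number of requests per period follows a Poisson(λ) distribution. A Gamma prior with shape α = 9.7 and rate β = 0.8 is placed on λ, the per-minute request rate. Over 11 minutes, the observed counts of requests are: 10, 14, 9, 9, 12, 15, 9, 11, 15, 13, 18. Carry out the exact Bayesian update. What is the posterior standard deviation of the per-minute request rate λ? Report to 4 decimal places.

With a Gamma(shape α, rate β) prior, the Poisson likelihood is conjugate: the posterior is Gamma(α + ΣXᵢ, β + n).
Sum of counts S = 135 over n = 11 minutes.
Posterior: Gamma(α+S, β+n) = Gamma(9.7+135, 0.8+11) = Gamma(144.7, 11.8).
SD = √α/β = √144.7/11.8 = 1.0194.

1.0194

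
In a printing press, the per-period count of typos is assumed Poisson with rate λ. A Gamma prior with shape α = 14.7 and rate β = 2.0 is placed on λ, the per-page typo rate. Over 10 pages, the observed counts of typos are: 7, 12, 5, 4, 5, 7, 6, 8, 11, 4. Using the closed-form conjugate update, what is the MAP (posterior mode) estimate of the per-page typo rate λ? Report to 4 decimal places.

With a Gamma(shape α, rate β) prior, the Poisson likelihood is conjugate: the posterior is Gamma(α + ΣXᵢ, β + n).
Sum of counts S = 69 over n = 10 pages.
Posterior: Gamma(α+S, β+n) = Gamma(14.7+69, 2.0+10) = Gamma(83.7, 12.0).
Mode of Gamma(α,β) for α≥1 is (α−1)/β = 82.7/12.0 = 6.8917.

6.8917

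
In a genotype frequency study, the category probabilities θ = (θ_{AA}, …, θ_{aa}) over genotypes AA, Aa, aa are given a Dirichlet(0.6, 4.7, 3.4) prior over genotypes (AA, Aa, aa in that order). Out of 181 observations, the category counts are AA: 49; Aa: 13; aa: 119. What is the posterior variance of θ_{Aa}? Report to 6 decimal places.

The Dirichlet prior is conjugate to the Multinomial likelihood: each posterior αⱼ = prior αⱼ + observed count nⱼ.
Posterior concentration: (49.6, 17.7, 122.4), total = 189.7.
Var[θ_j] = α_j(Σα−α_j)/((Σα)²(Σα+1)) = 17.7·172.0/(189.7²·190.7) = 0.000444.

0.000444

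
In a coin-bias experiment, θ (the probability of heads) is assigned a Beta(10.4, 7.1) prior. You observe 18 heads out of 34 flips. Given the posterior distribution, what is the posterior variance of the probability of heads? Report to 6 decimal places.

The Beta prior is conjugate to a Binomial/Bernoulli likelihood; the update adds successes to α and failures to β.
Posterior: Beta(α+k, β+n−k) = Beta(10.4+18, 7.1+16) = Beta(28.4, 23.1).
Var = αβ/((α+β)²(α+β+1)) = 28.4·23.1/(51.5²·52.5) = 0.004711.

0.004711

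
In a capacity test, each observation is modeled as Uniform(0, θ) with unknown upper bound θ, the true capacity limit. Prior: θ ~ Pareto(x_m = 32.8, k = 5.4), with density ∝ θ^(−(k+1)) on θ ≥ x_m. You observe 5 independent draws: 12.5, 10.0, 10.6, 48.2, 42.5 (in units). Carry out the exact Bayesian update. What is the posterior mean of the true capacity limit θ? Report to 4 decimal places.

53.3277

A Pareto(scale x_m, shape k) prior on the upper bound θ of Uniform(0, θ) is conjugate: posterior is Pareto(max(x_m, max xᵢ), k + n).
Sample maximum = 48.2; prior scale x_m = 32.8 → posterior scale = max = 48.2.
Posterior shape = 5.4 + 5 = 10.4.
E[θ|data] = k·x_m/(k−1) = 10.4·48.2/9.4 = 53.3277.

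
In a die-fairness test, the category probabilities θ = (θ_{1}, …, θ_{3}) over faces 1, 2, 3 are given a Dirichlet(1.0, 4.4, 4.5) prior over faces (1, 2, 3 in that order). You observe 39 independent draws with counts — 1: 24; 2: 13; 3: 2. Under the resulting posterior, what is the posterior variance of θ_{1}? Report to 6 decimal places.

The Dirichlet prior is conjugate to the Multinomial likelihood: each posterior αⱼ = prior αⱼ + observed count nⱼ.
Posterior concentration: (25.0, 17.4, 6.5), total = 48.9.
Var[θ_j] = α_j(Σα−α_j)/((Σα)²(Σα+1)) = 25.0·23.9/(48.9²·49.9) = 0.005007.

0.005007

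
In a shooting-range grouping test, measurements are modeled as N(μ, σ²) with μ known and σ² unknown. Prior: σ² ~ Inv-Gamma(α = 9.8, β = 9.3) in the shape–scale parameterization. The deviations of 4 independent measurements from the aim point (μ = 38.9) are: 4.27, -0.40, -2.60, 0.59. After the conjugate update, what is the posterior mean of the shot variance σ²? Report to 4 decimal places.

2.0417

With known mean μ and an Inverse-Gamma(α, β) prior on σ², the Normal likelihood is conjugate: posterior is Inv-Gamma(α + n/2, β + Σ(xᵢ−μ)²/2).
Σ(xᵢ−μ)² = (4.27)² + (-0.40)² + (-2.60)² + (0.59)² = 25.5010.
Posterior: Inv-Gamma(9.8 + 4/2, 9.3 + 25.5010/2) = Inv-Gamma(11.80, 22.05050).
E[σ²|data] = β/(α−1) = 22.05050/10.80 = 2.0417.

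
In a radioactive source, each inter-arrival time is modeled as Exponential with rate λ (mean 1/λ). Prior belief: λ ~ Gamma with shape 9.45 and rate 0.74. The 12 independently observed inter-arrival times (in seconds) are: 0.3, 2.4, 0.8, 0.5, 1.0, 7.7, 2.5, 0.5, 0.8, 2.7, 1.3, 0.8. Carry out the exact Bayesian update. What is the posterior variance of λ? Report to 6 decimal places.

0.044157

With a Gamma(shape α, rate β) prior on the exponential rate λ, the posterior after n observations with total T = Σxᵢ is Gamma(α+n, β+T).
Sum of observations T = 21.3 seconds; n = 12.
Posterior: Gamma(9.45+12, 0.74+21.3) = Gamma(21.45, 22.04).
Var = α/β² = 0.044157.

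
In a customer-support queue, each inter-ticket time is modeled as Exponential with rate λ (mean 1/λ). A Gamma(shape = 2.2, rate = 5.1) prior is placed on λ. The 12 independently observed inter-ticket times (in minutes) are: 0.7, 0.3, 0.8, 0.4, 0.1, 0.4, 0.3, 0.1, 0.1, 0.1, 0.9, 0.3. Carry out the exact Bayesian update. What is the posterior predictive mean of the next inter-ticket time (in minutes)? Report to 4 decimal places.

0.7273

With a Gamma(shape α, rate β) prior on the exponential rate λ, the posterior after n observations with total T = Σxᵢ is Gamma(α+n, β+T).
Sum of observations T = 4.5 minutes; n = 12.
Posterior: Gamma(2.2+12, 5.1+4.5) = Gamma(14.2, 9.6).
The predictive distribution for the next observation is Lomax; its mean is β/(α−1) = 9.6/13.2 = 0.7273.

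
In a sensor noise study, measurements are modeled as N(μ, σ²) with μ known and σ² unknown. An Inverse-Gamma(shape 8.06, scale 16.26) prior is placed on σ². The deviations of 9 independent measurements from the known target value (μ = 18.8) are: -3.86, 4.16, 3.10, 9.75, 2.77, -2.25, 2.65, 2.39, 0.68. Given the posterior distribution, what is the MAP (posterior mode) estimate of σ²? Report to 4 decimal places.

With known mean μ and an Inverse-Gamma(α, β) prior on σ², the Normal likelihood is conjugate: posterior is Inv-Gamma(α + n/2, β + Σ(xᵢ−μ)²/2).
Σ(xᵢ−μ)² = (-3.86)² + (4.16)² + (3.10)² + (9.75)² + (2.77)² + (-2.25)² + (2.65)² + (2.39)² + (0.68)² = 162.8101.
Posterior: Inv-Gamma(8.06 + 9/2, 16.26 + 162.8101/2) = Inv-Gamma(12.56, 97.66505).
Mode = β/(α+1) = 97.66505/13.56 = 7.2024.

7.2024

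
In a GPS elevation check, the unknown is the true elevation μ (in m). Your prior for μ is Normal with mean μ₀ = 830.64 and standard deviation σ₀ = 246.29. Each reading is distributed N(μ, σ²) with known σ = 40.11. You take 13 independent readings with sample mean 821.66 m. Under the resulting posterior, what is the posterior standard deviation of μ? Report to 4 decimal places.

11.1132

For Normal data with known variance σ², a Normal(μ₀, σ₀²) prior on μ is conjugate. Posterior precision = 1/σ₀² + n/σ²; posterior mean is the precision-weighted average of μ₀ and x̄.
σ₀² = 246.29² = 60658.7641, σ² = 40.11² = 1608.8121; σ² + n·σ₀² = 1608.8121 + 13·60658.7641 = 790172.7454.
Posterior precision = 1/σ₀² + n/σ² = 1/60658.7641 + 13/1608.8121 = (σ² + n·σ₀²)/(σ₀²σ²) = 790172.7454/(60658.7641·1608.8121); posterior variance σₙ² = σ₀²σ²/(σ² + n·σ₀²) = 60658.7641·1608.8121/790172.7454 = 123.502809.
Posterior SD = √σₙ² = √(60658.7641·1608.8121/790172.7454) = 11.1132.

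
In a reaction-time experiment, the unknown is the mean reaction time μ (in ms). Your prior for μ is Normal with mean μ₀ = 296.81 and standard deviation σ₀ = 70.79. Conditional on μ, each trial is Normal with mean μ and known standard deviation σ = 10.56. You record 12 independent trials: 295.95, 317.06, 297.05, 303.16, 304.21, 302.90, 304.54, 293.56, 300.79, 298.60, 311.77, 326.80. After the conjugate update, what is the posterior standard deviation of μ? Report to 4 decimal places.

For Normal data with known variance σ², a Normal(μ₀, σ₀²) prior on μ is conjugate. Posterior precision = 1/σ₀² + n/σ²; posterior mean is the precision-weighted average of μ₀ and x̄.
σ₀² = 70.79² = 5011.2241, σ² = 10.56² = 111.5136; σ² + n·σ₀² = 111.5136 + 12·5011.2241 = 60246.2028.
Posterior precision = 1/σ₀² + n/σ² = 1/5011.2241 + 12/111.5136 = (σ² + n·σ₀²)/(σ₀²σ²) = 60246.2028/(5011.2241·111.5136); posterior variance σₙ² = σ₀²σ²/(σ² + n·σ₀²) = 5011.2241·111.5136/60246.2028 = 9.275599.
Posterior SD = √σₙ² = √(5011.2241·111.5136/60246.2028) = 3.0456.

3.0456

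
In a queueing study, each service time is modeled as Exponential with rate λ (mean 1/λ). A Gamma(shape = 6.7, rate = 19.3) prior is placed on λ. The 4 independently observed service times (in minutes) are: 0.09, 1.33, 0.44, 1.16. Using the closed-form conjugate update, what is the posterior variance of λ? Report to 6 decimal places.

With a Gamma(shape α, rate β) prior on the exponential rate λ, the posterior after n observations with total T = Σxᵢ is Gamma(α+n, β+T).
Sum of observations T = 3.02 minutes; n = 4.
Posterior: Gamma(6.7+4, 19.3+3.02) = Gamma(10.7, 22.32).
Var = α/β² = 0.021478.

0.021478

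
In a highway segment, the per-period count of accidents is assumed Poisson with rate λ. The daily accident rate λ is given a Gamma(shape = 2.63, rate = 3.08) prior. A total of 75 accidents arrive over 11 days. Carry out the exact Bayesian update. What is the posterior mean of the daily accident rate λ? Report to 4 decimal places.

5.5135

With a Gamma(shape α, rate β) prior, the Poisson likelihood is conjugate: the posterior is Gamma(α + ΣXᵢ, β + n).
Posterior: Gamma(α+S, β+n) = Gamma(2.63+75, 3.08+11) = Gamma(77.63, 14.08).
Posterior mean = α/β = 77.63/14.08 = 5.5135.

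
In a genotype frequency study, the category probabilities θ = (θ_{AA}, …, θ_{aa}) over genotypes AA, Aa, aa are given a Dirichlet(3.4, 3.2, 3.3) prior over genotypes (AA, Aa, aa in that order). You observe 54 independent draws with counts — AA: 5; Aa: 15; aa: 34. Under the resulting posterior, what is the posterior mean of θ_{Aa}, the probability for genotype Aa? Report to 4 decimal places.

0.2848

The Dirichlet prior is conjugate to the Multinomial likelihood: each posterior αⱼ = prior αⱼ + observed count nⱼ.
Posterior concentration: (8.4, 18.2, 37.3), total = 63.9.
E[θ_{Aa}|data] = α_{Aa}/Σα = 18.2/63.9 = 0.2848.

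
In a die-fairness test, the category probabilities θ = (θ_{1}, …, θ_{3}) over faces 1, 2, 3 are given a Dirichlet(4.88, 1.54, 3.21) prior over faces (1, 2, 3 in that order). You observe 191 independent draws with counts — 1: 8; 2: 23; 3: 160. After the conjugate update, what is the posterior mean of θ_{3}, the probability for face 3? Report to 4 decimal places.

0.8135

The Dirichlet prior is conjugate to the Multinomial likelihood: each posterior αⱼ = prior αⱼ + observed count nⱼ.
Posterior concentration: (12.88, 24.54, 163.21), total = 200.63.
E[θ_{3}|data] = α_{3}/Σα = 163.21/200.63 = 0.8135.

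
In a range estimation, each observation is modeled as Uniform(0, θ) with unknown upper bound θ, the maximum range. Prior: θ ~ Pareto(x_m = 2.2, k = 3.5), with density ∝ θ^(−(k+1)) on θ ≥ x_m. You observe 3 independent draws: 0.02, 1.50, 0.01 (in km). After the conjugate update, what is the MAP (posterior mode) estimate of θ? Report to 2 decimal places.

A Pareto(scale x_m, shape k) prior on the upper bound θ of Uniform(0, θ) is conjugate: posterior is Pareto(max(x_m, max xᵢ), k + n).
Sample maximum = 1.50; prior scale x_m = 2.2 → posterior scale = max = 2.20.
Posterior shape = 3.5 + 3 = 6.5.
The Pareto density is decreasing on [x_m, ∞), so the mode is x_m = 2.20.

2.20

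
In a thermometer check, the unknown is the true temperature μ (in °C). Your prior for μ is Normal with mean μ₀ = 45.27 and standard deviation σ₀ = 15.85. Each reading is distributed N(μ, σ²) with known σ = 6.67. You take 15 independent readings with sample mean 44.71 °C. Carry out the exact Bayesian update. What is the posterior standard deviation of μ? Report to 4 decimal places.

For Normal data with known variance σ², a Normal(μ₀, σ₀²) prior on μ is conjugate. Posterior precision = 1/σ₀² + n/σ²; posterior mean is the precision-weighted average of μ₀ and x̄.
σ₀² = 15.85² = 251.2225, σ² = 6.67² = 44.4889; σ² + n·σ₀² = 44.4889 + 15·251.2225 = 3812.8264.
Posterior precision = 1/σ₀² + n/σ² = 1/251.2225 + 15/44.4889 = (σ² + n·σ₀²)/(σ₀²σ²) = 3812.8264/(251.2225·44.4889); posterior variance σₙ² = σ₀²σ²/(σ² + n·σ₀²) = 251.2225·44.4889/3812.8264 = 2.931320.
Posterior SD = √σₙ² = √(251.2225·44.4889/3812.8264) = 1.7121.

1.7121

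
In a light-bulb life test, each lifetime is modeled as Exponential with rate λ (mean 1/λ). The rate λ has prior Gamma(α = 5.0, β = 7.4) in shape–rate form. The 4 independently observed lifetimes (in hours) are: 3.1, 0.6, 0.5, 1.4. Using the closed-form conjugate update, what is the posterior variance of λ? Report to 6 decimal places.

With a Gamma(shape α, rate β) prior on the exponential rate λ, the posterior after n observations with total T = Σxᵢ is Gamma(α+n, β+T).
Sum of observations T = 5.6 hours; n = 4.
Posterior: Gamma(5.0+4, 7.4+5.6) = Gamma(9.0, 13.0).
Var = α/β² = 0.053254.

0.053254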